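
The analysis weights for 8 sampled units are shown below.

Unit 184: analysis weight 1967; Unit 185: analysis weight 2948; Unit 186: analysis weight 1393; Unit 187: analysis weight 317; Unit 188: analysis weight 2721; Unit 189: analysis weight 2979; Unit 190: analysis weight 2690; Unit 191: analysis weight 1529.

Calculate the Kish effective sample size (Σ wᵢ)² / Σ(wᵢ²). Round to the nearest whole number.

Σ wᵢ = 1967 + 2948 + 1393 + 317 + 2721 + 2979 + 2690 + 1529 = 16544
Σ wᵢ² = 3869089 + 8690704 + 1940449 + 100489 + 7403841 + 8874441 + 7236100 + 2337841 = 40452954
n_eff = 16544² / 40452954 = 273703936 / 40452954 = 6.7659814

7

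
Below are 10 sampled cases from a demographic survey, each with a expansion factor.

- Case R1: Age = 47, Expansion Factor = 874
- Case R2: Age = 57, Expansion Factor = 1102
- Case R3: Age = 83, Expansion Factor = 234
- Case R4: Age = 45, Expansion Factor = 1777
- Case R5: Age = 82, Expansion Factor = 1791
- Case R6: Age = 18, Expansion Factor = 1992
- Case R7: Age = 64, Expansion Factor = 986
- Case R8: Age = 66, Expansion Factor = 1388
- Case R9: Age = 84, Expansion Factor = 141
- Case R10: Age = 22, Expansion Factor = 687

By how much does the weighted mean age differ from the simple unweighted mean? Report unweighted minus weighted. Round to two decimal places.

Unweighted sum = 47 + 57 + 83 + 45 + 82 + 18 + 64 + 66 + 84 + 22 = 568
Unweighted mean = 568 / 10 = 56.8
Weighted sum = 47×874 + 57×1102 + 83×234 + 45×1777 + 82×1791 + 18×1992 + 64×986 + 66×1388 + 84×141 + 22×687
  = 567667
Sum of weights = 874 + 1102 + 234 + 1777 + 1791 + 1992 + 986 + 1388 + 141 + 687 = 10972
Weighted mean = 567667 / 10972 = 51.737787
Difference (unweighted minus weighted) = 5.0622129

5.06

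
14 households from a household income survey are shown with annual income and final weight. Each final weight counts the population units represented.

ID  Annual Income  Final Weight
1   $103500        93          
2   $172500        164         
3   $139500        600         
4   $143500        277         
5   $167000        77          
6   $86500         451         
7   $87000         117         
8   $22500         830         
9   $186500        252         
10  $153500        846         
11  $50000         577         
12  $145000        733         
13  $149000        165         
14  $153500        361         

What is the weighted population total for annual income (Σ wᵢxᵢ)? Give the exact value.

Weighted total = 634082000

634082000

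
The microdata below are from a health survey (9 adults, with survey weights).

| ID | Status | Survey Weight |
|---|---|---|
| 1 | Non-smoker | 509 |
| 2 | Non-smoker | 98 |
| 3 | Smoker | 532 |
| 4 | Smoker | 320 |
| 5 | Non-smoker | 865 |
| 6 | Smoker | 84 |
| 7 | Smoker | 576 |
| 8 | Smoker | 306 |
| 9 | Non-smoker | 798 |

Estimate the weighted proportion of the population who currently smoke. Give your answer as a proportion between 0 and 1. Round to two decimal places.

0.44

Sum of weights for 'Smoker' = 532 + 320 + 84 + 576 + 306 = 1818
Total weight = 509 + 98 + 532 + 320 + 865 + 84 + 576 + 306 + 798 = 4088
Weighted proportion = 1818 / 4088 = 0.44471624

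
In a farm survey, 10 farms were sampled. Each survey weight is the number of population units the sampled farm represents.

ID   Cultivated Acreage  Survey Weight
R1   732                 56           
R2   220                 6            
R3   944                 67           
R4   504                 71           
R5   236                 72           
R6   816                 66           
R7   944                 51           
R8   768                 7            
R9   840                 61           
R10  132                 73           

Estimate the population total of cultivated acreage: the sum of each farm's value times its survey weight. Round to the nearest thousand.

Weighted total = 732×56 + 220×6 + 944×67 + 504×71 + 236×72 + 816×66 + 944×51 + 768×7 + 840×61 + 132×73
  = 40992 + 1320 + 63248 + 35784 + 16992 + 53856 + 48144 + 5376 + 51240 + 9636 = 326588

327000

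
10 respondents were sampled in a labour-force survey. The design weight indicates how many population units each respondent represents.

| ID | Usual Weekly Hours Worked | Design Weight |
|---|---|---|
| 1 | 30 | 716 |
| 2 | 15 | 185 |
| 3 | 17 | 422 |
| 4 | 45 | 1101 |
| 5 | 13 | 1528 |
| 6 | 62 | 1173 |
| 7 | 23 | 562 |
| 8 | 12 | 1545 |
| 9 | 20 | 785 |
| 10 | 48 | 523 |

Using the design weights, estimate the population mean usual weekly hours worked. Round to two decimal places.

28.79

Weighted sum = 30×716 + 15×185 + 17×422 + 45×1101 + 13×1528 + 62×1173 + 23×562 + 12×1545 + 20×785 + 48×523
  = 21480 + 2775 + 7174 + 49545 + 19864 + 72726 + 12926 + 18540 + 15700 + 25104 = 245834
Sum of weights = 716 + 185 + 422 + 1101 + 1528 + 1173 + 562 + 1545 + 785 + 523 = 8540
Weighted mean = 245834 / 8540 = 28.786183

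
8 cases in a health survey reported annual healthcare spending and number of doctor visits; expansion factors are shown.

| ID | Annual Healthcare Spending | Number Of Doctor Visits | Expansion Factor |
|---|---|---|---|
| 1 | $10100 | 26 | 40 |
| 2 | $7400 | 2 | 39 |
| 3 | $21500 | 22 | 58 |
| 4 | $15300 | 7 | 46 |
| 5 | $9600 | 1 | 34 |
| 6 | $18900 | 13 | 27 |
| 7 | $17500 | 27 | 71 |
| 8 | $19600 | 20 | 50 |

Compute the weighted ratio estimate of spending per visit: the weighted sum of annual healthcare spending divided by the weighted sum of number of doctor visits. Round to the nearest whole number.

Σ wᵢ·y = 10100×40 + 7400×39 + 21500×58 + 15300×46 + 9600×34 + 18900×27 + 17500×71 + 19600×50
  = 404000 + 288600 + 1247000 + 703800 + 326400 + 510300 + 1242500 + 980000 = 5702600
Σ wᵢ·x = 26×40 + 2×39 + 22×58 + 7×46 + 1×34 + 13×27 + 27×71 + 20×50
  = 1040 + 78 + 1276 + 322 + 34 + 351 + 1917 + 1000 = 6018
Ratio = 5702600 / 6018 = 947.59056

948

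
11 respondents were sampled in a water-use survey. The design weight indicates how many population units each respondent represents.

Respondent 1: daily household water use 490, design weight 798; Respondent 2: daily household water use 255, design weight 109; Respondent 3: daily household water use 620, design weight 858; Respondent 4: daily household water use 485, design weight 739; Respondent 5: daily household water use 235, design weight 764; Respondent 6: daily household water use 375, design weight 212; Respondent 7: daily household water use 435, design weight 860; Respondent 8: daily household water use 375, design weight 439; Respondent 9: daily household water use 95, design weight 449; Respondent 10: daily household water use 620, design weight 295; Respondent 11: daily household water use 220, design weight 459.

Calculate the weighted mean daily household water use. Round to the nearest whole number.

407

Weighted sum = 490×798 + 255×109 + 620×858 + 485×739 + 235×764 + 375×212 + 435×860 + 375×439 + 95×449 + 620×295 + 220×459
  = 391020 + 27795 + 531960 + 358415 + 179540 + 79500 + 374100 + 164625 + 42655 + 182900 + 100980 = 2433490
Sum of weights = 5982
Weighted mean = 2433490 / 5982 = 406.80207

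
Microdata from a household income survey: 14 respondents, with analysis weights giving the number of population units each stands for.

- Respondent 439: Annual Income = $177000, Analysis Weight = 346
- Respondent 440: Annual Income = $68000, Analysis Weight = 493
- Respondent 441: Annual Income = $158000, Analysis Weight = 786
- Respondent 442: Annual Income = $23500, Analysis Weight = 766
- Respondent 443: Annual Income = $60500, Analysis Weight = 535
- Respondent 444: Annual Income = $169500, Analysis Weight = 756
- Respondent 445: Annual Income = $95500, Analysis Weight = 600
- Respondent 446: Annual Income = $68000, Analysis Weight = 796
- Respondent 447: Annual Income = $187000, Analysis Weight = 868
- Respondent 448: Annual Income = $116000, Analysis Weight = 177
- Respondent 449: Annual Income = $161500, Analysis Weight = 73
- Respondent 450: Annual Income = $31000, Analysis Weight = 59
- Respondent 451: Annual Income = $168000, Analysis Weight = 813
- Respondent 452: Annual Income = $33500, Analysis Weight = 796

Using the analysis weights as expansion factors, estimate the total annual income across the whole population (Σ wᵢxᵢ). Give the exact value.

868609000

Weighted total = 868609000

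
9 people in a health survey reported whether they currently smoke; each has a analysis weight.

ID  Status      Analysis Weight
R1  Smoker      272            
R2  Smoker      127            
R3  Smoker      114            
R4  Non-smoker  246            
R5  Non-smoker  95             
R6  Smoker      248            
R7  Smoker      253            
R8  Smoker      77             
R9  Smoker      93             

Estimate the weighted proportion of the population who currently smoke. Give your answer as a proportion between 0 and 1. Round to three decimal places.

0.776

Sum of weights for 'Smoker' = 272 + 127 + 114 + 248 + 253 + 77 + 93 = 1184
Total weight = 272 + 127 + 114 + 246 + 95 + 248 + 253 + 77 + 93 = 1525
Weighted proportion = 1184 / 1525 = 0.77639344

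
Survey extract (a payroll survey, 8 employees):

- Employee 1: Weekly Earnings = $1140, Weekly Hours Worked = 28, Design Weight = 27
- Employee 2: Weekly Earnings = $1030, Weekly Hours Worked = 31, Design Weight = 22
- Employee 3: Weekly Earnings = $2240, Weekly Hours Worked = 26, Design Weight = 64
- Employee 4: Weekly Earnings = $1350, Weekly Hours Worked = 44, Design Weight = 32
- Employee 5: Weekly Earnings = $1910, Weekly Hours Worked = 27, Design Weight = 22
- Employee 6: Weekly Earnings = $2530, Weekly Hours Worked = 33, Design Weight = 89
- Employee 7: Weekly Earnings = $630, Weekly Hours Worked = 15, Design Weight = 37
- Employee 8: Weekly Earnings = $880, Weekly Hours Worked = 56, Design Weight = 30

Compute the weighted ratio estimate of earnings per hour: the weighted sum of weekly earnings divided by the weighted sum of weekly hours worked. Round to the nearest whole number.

Σ wᵢ·y = 1140×27 + 1030×22 + 2240×64 + 1350×32 + 1910×22 + 2530×89 + 630×37 + 880×30
  = 556900
Σ wᵢ·x = 28×27 + 31×22 + 26×64 + 44×32 + 27×22 + 33×89 + 15×37 + 56×30
  = 10276
Ratio = 556900 / 10276 = 54.194239

54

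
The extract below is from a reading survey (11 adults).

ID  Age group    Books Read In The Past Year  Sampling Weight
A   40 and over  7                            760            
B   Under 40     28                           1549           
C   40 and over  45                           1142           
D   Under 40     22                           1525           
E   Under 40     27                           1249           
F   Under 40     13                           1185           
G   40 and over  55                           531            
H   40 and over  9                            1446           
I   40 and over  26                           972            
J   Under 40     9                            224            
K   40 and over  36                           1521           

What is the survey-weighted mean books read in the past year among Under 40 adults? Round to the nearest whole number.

22

Under 40 rows: B, D, E, F, J
Weighted sum = 28×1549 + 22×1525 + 27×1249 + 13×1185 + 9×224
  = 43372 + 33550 + 33723 + 15405 + 2016 = 128066
Sum of weights = 5732
Weighted mean = 128066 / 5732 = 22.342289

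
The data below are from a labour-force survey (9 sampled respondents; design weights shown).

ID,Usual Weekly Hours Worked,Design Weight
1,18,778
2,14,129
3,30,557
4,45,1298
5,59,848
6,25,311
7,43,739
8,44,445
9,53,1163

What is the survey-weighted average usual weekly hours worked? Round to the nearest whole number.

42

Weighted sum = 18×778 + 14×129 + 30×557 + 45×1298 + 59×848 + 25×311 + 43×739 + 44×445 + 53×1163
  = 14004 + 1806 + 16710 + 58410 + 50032 + 7775 + 31777 + 19580 + 61639 = 261733
Sum of weights = 778 + 129 + 557 + 1298 + 848 + 311 + 739 + 445 + 1163 = 6268
Weighted mean = 261733 / 6268 = 41.75702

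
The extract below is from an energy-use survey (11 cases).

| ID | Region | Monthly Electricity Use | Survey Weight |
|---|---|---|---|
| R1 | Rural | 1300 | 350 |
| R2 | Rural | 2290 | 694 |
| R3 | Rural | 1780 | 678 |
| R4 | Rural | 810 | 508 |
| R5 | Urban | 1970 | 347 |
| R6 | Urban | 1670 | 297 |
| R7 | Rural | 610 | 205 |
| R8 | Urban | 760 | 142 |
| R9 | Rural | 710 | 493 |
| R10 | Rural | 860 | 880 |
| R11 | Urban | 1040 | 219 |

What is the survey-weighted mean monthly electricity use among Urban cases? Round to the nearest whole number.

Urban rows: R5, R6, R8, R11
Weighted sum = 1970×347 + 1670×297 + 760×142 + 1040×219
  = 683590 + 495990 + 107920 + 227760 = 1515260
Sum of weights = 347 + 297 + 142 + 219 = 1005
Weighted mean = 1515260 / 1005 = 1507.7214

1508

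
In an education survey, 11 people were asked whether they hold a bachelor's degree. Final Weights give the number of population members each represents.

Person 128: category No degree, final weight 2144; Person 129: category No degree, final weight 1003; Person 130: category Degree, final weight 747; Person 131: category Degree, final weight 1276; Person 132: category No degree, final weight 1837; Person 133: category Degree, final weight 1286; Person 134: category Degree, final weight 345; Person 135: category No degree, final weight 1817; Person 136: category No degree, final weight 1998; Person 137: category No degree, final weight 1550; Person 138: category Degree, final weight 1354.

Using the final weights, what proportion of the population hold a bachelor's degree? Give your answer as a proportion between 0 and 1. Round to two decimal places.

0.33

Sum of weights for 'Degree' = 747 + 1276 + 1286 + 345 + 1354 = 5008
Total weight = 2144 + 1003 + 747 + 1276 + 1837 + 1286 + 345 + 1817 + 1998 + 1550 + 1354 = 15357
Weighted proportion = 5008 / 15357 = 0.32610536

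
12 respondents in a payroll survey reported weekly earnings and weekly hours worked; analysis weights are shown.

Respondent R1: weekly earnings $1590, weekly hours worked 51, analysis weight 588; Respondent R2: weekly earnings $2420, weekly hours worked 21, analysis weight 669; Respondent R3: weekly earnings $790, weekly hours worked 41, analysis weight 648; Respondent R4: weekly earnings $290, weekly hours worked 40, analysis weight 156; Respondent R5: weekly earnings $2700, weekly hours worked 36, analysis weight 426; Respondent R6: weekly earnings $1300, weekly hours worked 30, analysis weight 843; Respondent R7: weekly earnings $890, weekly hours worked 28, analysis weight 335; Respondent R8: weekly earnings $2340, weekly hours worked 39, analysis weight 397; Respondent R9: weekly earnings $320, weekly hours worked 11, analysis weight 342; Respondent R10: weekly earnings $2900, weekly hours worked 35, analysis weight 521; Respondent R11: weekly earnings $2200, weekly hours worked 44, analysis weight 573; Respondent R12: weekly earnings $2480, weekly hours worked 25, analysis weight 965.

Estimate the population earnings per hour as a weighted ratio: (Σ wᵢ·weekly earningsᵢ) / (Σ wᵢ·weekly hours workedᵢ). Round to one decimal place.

Σ wᵢ·y = 11858430
Σ wᵢ·x = 51×588 + 21×669 + 41×648 + 40×156 + 36×426 + 30×843 + 28×335 + 39×397 + 11×342 + 35×521 + 44×573 + 25×965
  = 29988 + 14049 + 26568 + 6240 + 15336 + 25290 + 9380 + 15483 + 3762 + 18235 + 25212 + 24125 = 213668
Ratio = 11858430 / 213668 = 55.499326

55.5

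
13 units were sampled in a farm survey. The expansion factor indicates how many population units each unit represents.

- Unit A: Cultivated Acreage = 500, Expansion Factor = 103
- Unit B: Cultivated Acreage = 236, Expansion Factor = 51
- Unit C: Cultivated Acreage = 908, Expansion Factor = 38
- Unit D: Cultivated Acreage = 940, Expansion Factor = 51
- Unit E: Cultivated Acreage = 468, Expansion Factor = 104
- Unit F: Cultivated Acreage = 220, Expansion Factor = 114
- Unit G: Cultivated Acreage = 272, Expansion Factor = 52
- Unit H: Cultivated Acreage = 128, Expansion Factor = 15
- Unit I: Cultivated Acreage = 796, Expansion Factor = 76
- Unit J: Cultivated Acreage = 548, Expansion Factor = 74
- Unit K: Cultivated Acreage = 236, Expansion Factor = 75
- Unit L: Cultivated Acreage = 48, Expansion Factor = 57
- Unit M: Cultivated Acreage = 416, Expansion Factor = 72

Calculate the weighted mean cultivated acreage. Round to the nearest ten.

Weighted sum = 387232
Sum of weights = 882
Weighted mean = 387232 / 882 = 439.03855

440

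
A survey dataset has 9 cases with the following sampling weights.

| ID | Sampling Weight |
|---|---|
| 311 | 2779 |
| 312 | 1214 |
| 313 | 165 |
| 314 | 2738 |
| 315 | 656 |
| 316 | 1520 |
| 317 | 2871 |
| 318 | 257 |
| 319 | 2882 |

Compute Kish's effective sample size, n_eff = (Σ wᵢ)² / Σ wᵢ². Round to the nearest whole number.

Σ wᵢ = 2779 + 1214 + 165 + 2738 + 656 + 1520 + 2871 + 257 + 2882 = 15082
Σ wᵢ² = 7722841 + 1473796 + 27225 + 7496644 + 430336 + 2310400 + 8242641 + 66049 + 8305924 = 36075856
n_eff = 15082² / 36075856 = 227466724 / 36075856 = 6.3052343

6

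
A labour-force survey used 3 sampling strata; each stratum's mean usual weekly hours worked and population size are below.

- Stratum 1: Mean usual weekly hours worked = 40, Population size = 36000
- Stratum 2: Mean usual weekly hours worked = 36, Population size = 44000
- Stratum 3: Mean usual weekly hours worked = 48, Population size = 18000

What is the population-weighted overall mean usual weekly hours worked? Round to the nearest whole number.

40

Σ Nₕ·x̄ₕ = 40×36000 + 36×44000 + 48×18000
  = 1440000 + 1584000 + 864000 = 3888000
Σ Nₕ = 36000 + 44000 + 18000 = 98000
Overall mean = 3888000 / 98000 = 39.673469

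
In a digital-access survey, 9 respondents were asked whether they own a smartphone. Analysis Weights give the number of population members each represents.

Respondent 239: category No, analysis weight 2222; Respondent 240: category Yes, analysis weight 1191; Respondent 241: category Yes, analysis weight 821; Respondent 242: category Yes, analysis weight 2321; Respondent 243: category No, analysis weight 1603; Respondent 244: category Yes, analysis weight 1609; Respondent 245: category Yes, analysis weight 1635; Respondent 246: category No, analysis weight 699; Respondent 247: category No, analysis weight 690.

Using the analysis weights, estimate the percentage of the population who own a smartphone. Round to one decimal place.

59.2

Sum of weights for 'Yes' = 1191 + 821 + 2321 + 1609 + 1635 = 7577
Total weight = 2222 + 1191 + 821 + 2321 + 1603 + 1609 + 1635 + 699 + 690 = 12791
Weighted proportion = 7577 / 12791 = 0.59236963 → 59.236963%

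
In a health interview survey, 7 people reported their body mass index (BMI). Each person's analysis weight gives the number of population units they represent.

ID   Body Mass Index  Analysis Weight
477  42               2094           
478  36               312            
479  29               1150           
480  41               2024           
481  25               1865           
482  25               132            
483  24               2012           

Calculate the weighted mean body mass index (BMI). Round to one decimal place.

32.7

Weighted sum = 42×2094 + 36×312 + 29×1150 + 41×2024 + 25×1865 + 25×132 + 24×2012
  = 87948 + 11232 + 33350 + 82984 + 46625 + 3300 + 48288 = 313727
Sum of weights = 2094 + 312 + 1150 + 2024 + 1865 + 132 + 2012 = 9589
Weighted mean = 313727 / 9589 = 32.717385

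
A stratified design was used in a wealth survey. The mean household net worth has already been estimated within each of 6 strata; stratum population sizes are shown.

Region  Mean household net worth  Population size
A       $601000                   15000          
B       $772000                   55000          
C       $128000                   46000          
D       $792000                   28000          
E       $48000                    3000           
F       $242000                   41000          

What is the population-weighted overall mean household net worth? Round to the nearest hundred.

476600

Σ Nₕ·x̄ₕ = 601000×15000 + 772000×55000 + 128000×46000 + 792000×28000 + 48000×3000 + 242000×41000
  = 9015000000 + 42460000000 + 5888000000 + 22176000000 + 144000000 + 9922000000 = 89605000000
Σ Nₕ = 15000 + 55000 + 46000 + 28000 + 3000 + 41000 = 188000
Overall mean = 89605000000 / 188000 = 476622.34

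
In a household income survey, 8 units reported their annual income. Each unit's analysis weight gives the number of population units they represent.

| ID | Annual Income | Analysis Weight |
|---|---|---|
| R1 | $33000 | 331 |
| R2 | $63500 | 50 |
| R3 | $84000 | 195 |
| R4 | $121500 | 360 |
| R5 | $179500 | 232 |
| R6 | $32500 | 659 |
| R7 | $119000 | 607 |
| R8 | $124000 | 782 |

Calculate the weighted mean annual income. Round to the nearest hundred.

Weighted sum = 33000×331 + 63500×50 + 84000×195 + 121500×360 + 179500×232 + 32500×659 + 119000×607 + 124000×782
  = 306480500
Sum of weights = 331 + 50 + 195 + 360 + 232 + 659 + 607 + 782 = 3216
Weighted mean = 306480500 / 3216 = 95298.663

95300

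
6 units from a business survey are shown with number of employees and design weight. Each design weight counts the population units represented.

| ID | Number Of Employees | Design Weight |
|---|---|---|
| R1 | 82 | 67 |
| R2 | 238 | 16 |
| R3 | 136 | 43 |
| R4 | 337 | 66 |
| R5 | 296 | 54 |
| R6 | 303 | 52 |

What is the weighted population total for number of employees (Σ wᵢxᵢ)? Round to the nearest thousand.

Weighted total = 82×67 + 238×16 + 136×43 + 337×66 + 296×54 + 303×52
  = 5494 + 3808 + 5848 + 22242 + 15984 + 15756 = 69132

69000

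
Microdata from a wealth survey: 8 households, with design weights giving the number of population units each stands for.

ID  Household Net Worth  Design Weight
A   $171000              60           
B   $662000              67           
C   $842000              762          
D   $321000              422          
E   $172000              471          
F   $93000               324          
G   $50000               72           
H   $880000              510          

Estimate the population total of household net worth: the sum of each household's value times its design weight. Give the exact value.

Weighted total = 171000×60 + 662000×67 + 842000×762 + 321000×422 + 172000×471 + 93000×324 + 50000×72 + 880000×510
  = 10260000 + 44354000 + 641604000 + 135462000 + 81012000 + 30132000 + 3600000 + 448800000 = 1395224000

1395224000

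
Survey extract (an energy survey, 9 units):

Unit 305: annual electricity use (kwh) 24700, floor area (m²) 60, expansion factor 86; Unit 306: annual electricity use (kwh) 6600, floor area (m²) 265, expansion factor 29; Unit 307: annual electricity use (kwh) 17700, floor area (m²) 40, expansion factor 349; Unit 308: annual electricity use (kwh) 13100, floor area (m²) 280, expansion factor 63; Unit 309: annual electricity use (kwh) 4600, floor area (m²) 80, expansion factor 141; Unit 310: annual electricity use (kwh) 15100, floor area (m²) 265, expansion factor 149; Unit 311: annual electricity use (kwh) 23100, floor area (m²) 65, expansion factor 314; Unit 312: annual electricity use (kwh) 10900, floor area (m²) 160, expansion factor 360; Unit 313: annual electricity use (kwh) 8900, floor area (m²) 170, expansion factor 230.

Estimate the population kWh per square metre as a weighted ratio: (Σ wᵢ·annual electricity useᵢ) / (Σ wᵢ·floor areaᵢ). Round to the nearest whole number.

Σ wᵢ·y = 24700×86 + 6600×29 + 17700×349 + 13100×63 + 4600×141 + 15100×149 + 23100×314 + 10900×360 + 8900×230
  = 2124200 + 191400 + 6177300 + 825300 + 648600 + 2249900 + 7253400 + 3924000 + 2047000 = 25441100
Σ wᵢ·x = 212320
Ratio = 25441100 / 212320 = 119.82432

120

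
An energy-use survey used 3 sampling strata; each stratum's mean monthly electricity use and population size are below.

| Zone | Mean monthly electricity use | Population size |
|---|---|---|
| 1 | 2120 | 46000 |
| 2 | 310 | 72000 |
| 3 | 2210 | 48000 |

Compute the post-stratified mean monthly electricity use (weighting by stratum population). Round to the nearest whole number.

Σ Nₕ·x̄ₕ = 2120×46000 + 310×72000 + 2210×48000
  = 97520000 + 22320000 + 106080000 = 225920000
Σ Nₕ = 46000 + 72000 + 48000 = 166000
Overall mean = 225920000 / 166000 = 1360.9639

1361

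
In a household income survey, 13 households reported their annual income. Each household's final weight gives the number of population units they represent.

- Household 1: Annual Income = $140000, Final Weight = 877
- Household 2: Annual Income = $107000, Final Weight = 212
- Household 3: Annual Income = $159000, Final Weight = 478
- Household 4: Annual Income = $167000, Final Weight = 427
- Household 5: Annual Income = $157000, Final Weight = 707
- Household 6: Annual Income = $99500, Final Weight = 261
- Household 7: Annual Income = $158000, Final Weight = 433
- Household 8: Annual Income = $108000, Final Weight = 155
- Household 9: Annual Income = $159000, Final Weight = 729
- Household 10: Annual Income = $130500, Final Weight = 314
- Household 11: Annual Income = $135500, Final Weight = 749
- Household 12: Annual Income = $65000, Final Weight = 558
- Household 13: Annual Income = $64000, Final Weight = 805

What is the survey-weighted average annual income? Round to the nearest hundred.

Weighted sum = 861065000
Sum of weights = 6705
Weighted mean = 861065000 / 6705 = 128421.33

128400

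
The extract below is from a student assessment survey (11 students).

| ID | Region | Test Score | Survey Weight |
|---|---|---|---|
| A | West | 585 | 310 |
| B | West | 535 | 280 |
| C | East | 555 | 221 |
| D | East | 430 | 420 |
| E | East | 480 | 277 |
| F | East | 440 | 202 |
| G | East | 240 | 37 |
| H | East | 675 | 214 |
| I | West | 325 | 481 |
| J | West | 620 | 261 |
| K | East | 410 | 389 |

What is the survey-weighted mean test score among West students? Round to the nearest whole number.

West rows: A, B, I, J
Weighted sum = 585×310 + 535×280 + 325×481 + 620×261
  = 181350 + 149800 + 156325 + 161820 = 649295
Sum of weights = 310 + 280 + 481 + 261 = 1332
Weighted mean = 649295 / 1332 = 487.45871

487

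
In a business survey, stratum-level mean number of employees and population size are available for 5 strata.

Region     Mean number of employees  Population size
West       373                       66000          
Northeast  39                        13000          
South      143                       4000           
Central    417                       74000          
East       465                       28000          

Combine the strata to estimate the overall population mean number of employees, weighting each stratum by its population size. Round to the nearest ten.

380

Σ Nₕ·x̄ₕ = 373×66000 + 39×13000 + 143×4000 + 417×74000 + 465×28000
  = 24618000 + 507000 + 572000 + 30858000 + 13020000 = 69575000
Σ Nₕ = 66000 + 13000 + 4000 + 74000 + 28000 = 185000
Overall mean = 69575000 / 185000 = 376.08108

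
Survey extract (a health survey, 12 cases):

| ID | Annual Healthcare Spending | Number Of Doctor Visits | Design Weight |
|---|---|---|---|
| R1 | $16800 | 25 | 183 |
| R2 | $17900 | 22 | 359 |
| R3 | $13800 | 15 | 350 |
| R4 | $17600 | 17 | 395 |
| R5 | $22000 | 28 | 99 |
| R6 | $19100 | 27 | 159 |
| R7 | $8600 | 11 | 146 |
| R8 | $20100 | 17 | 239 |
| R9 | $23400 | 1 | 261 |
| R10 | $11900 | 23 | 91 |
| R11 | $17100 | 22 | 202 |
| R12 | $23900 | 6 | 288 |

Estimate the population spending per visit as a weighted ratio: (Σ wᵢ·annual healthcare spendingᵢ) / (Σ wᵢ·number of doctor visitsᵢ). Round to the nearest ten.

Σ wᵢ·y = 16800×183 + 17900×359 + 13800×350 + 17600×395 + 22000×99 + 19100×159 + 8600×146 + 20100×239 + 23400×261 + 11900×91 + 17100×202 + 23900×288
  = 3074400 + 6426100 + 4830000 + 6952000 + 2178000 + 3036900 + 1255600 + 4803900 + 6107400 + 1082900 + 3454200 + 6883200 = 50084600
Σ wᵢ·x = 25×183 + 22×359 + 15×350 + 17×395 + 28×99 + 27×159 + 11×146 + 17×239 + 1×261 + 23×91 + 22×202 + 6×288
  = 4575 + 7898 + 5250 + 6715 + 2772 + 4293 + 1606 + 4063 + 261 + 2093 + 4444 + 1728 = 45698
Ratio = 50084600 / 45698 = 1095.9911

1100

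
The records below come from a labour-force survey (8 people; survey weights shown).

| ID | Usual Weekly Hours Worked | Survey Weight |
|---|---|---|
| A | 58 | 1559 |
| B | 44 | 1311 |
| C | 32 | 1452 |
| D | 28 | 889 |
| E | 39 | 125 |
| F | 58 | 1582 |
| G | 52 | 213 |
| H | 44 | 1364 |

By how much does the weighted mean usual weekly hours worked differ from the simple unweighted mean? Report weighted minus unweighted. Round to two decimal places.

1.20

Unweighted sum = 58 + 44 + 32 + 28 + 39 + 58 + 52 + 44 = 355
Unweighted mean = 355 / 8 = 44.375
Weighted sum = 58×1559 + 44×1311 + 32×1452 + 28×889 + 39×125 + 58×1582 + 52×213 + 44×1364
  = 387185
Sum of weights = 8495
Weighted mean = 387185 / 8495 = 45.577987
Difference (weighted minus unweighted) = 1.2029871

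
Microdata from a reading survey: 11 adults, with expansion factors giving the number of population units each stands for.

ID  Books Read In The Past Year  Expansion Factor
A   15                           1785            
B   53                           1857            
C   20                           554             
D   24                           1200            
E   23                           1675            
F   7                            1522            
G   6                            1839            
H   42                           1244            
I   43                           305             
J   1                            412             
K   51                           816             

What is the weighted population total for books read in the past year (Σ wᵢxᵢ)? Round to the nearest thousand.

Weighted total = 15×1785 + 53×1857 + 20×554 + 24×1200 + 23×1675 + 7×1522 + 6×1839 + 42×1244 + 43×305 + 1×412 + 51×816
  = 332680

333000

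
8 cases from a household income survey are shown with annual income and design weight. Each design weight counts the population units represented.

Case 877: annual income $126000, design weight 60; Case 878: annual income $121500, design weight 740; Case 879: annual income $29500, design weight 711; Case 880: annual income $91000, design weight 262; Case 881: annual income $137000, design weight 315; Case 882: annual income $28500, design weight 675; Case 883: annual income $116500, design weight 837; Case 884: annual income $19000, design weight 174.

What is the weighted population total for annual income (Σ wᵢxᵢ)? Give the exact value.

305495500

Weighted total = 126000×60 + 121500×740 + 29500×711 + 91000×262 + 137000×315 + 28500×675 + 116500×837 + 19000×174
  = 7560000 + 89910000 + 20974500 + 23842000 + 43155000 + 19237500 + 97510500 + 3306000 = 305495500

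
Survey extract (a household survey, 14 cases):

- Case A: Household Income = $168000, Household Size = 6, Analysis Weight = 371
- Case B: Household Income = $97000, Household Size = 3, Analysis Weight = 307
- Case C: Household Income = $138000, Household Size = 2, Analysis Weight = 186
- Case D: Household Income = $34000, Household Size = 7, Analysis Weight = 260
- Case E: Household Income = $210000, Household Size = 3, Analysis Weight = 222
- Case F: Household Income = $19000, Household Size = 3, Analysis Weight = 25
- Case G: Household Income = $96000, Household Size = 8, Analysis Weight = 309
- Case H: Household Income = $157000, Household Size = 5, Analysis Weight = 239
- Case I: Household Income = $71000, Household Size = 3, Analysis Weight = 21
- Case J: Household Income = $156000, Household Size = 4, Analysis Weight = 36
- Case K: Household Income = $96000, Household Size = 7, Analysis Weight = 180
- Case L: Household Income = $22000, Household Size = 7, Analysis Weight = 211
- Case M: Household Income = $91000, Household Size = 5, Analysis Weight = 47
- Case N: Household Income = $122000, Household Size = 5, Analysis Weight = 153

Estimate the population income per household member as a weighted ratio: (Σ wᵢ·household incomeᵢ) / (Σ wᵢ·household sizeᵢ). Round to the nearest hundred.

Σ wᵢ·y = 292869000
Σ wᵢ·x = 13691
Ratio = 292869000 / 13691 = 21391.352

21400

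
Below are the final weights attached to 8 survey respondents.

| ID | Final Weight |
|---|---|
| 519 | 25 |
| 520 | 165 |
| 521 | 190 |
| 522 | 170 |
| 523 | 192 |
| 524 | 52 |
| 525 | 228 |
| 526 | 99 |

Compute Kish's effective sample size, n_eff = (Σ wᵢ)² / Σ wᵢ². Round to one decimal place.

Σ wᵢ = 25 + 165 + 190 + 170 + 192 + 52 + 228 + 99 = 1121
Σ wᵢ² = 625 + 27225 + 36100 + 28900 + 36864 + 2704 + 51984 + 9801 = 194203
n_eff = 1121² / 194203 = 1256641 / 194203 = 6.47076

6.5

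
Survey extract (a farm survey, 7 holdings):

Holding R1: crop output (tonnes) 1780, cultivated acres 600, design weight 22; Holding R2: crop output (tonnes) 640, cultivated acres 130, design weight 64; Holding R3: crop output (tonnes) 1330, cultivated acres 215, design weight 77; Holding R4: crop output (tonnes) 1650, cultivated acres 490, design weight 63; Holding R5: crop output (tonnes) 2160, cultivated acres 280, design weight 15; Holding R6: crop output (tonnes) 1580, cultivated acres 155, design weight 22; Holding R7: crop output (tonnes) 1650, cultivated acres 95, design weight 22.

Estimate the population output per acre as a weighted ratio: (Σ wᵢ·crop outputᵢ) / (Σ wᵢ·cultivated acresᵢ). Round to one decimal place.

Σ wᵢ·y = 1780×22 + 640×64 + 1330×77 + 1650×63 + 2160×15 + 1580×22 + 1650×22
  = 39160 + 40960 + 102410 + 103950 + 32400 + 34760 + 36300 = 389940
Σ wᵢ·x = 600×22 + 130×64 + 215×77 + 490×63 + 280×15 + 155×22 + 95×22
  = 13200 + 8320 + 16555 + 30870 + 4200 + 3410 + 2090 = 78645
Ratio = 389940 / 78645 = 4.95823

5.0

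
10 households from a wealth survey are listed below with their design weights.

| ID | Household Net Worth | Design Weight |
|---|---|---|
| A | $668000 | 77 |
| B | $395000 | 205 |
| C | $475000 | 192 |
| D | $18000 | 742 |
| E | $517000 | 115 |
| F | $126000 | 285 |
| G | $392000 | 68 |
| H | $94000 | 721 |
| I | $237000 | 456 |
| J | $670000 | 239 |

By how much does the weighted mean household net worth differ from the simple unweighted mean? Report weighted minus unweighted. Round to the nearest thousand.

-135000

Unweighted sum = 668000 + 395000 + 475000 + 18000 + 517000 + 126000 + 392000 + 94000 + 237000 + 670000 = 3592000
Unweighted mean = 3592000 / 10 = 359200
Weighted sum = 668000×77 + 395000×205 + 475000×192 + 18000×742 + 517000×115 + 126000×285 + 392000×68 + 94000×721 + 237000×456 + 670000×239
  = 694964000
Sum of weights = 77 + 205 + 192 + 742 + 115 + 285 + 68 + 721 + 456 + 239 = 3100
Weighted mean = 694964000 / 3100 = 224181.94
Difference (weighted minus unweighted) = -135018.06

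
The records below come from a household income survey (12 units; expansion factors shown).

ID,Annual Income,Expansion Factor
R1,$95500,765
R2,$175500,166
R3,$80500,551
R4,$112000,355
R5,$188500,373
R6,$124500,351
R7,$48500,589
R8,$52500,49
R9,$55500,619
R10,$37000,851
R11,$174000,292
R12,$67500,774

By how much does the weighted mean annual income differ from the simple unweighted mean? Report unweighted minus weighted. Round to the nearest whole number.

Unweighted sum = 95500 + 175500 + 80500 + 112000 + 188500 + 124500 + 48500 + 52500 + 55500 + 37000 + 174000 + 67500 = 1211500
Unweighted mean = 1211500 / 12 = 100958.33
Weighted sum = 95500×765 + 175500×166 + 80500×551 + 112000×355 + 188500×373 + 124500×351 + 48500×589 + 52500×49 + 55500×619 + 37000×851 + 174000×292 + 67500×774
  = 500349500
Sum of weights = 765 + 166 + 551 + 355 + 373 + 351 + 589 + 49 + 619 + 851 + 292 + 774 = 5735
Weighted mean = 500349500 / 5735 = 87244.9
Difference (unweighted minus weighted) = 13713.434

13713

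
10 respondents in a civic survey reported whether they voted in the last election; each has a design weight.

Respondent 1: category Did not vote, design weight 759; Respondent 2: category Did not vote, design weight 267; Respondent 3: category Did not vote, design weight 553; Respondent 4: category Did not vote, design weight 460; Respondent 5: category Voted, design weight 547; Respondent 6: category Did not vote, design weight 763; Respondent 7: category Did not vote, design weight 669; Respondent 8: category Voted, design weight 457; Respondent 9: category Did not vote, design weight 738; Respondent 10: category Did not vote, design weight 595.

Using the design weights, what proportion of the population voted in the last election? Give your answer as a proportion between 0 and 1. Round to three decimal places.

0.173

Sum of weights for 'Voted' = 547 + 457 = 1004
Total weight = 5808
Weighted proportion = 1004 / 5808 = 0.17286501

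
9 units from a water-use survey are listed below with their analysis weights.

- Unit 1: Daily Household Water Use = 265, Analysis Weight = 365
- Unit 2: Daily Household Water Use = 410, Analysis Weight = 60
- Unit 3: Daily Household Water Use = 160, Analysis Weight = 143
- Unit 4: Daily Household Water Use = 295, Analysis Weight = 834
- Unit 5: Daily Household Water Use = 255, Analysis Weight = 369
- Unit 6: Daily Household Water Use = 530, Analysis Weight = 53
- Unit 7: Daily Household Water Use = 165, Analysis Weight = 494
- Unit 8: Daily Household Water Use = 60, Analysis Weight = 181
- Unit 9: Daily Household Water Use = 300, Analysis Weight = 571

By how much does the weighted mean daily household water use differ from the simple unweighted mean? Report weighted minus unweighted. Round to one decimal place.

Unweighted sum = 265 + 410 + 160 + 295 + 255 + 530 + 165 + 60 + 300 = 2440
Unweighted mean = 2440 / 9 = 271.11111
Weighted sum = 776090
Sum of weights = 365 + 60 + 143 + 834 + 369 + 53 + 494 + 181 + 571 = 3070
Weighted mean = 776090 / 3070 = 252.79805
Difference (weighted minus unweighted) = -18.313066

-18.3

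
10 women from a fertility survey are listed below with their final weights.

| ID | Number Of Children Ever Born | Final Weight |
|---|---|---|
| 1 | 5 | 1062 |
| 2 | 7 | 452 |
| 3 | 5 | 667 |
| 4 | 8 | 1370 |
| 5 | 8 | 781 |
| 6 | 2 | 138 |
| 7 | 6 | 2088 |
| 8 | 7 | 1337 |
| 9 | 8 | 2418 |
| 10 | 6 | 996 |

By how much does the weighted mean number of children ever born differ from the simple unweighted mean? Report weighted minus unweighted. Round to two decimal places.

0.56

Unweighted sum = 5 + 7 + 5 + 8 + 8 + 2 + 6 + 7 + 8 + 6 = 62
Unweighted mean = 62 / 10 = 6.2
Weighted sum = 76500
Sum of weights = 11309
Weighted mean = 76500 / 11309 = 6.7645238
Difference (weighted minus unweighted) = 0.56452383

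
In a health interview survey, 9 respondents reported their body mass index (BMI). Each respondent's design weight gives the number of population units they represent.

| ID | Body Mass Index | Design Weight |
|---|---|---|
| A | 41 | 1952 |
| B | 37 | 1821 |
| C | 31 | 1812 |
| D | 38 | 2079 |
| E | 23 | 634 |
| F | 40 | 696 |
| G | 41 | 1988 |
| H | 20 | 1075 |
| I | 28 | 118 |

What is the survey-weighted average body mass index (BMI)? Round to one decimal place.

Weighted sum = 41×1952 + 37×1821 + 31×1812 + 38×2079 + 23×634 + 40×696 + 41×1988 + 20×1075 + 28×118
  = 80032 + 67377 + 56172 + 79002 + 14582 + 27840 + 81508 + 21500 + 3304 = 431317
Sum of weights = 1952 + 1821 + 1812 + 2079 + 634 + 696 + 1988 + 1075 + 118 = 12175
Weighted mean = 431317 / 12175 = 35.426448

35.4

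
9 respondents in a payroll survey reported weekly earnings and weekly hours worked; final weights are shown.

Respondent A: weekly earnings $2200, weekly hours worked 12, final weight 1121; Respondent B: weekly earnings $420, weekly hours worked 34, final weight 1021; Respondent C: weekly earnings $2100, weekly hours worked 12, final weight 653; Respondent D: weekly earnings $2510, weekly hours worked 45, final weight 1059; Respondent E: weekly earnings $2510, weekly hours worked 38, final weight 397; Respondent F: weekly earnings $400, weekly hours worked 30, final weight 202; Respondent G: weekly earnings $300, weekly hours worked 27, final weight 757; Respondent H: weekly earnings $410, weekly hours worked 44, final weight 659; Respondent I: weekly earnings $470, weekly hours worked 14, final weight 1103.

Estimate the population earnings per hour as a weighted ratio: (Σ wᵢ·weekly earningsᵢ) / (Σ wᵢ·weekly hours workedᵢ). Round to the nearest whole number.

48

Σ wᵢ·y = 2200×1121 + 420×1021 + 2100×653 + 2510×1059 + 2510×397 + 400×202 + 300×757 + 410×659 + 470×1103
  = 9017380
Σ wᵢ·x = 12×1121 + 34×1021 + 12×653 + 45×1059 + 38×397 + 30×202 + 27×757 + 44×659 + 14×1103
  = 189680
Ratio = 9017380 / 189680 = 47.539962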